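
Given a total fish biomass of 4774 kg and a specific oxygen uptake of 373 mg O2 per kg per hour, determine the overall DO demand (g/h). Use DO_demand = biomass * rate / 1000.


Total O2 consumption (mg/h) = 4774 kg * 373 mg/(kg*h) = 1780702 mg/h
Convert to g/h: 1780702 / 1000 = 1780.702 g/h

1780.702 g/h


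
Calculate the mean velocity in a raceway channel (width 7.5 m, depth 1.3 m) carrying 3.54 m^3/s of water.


Cross-sectional area = W * d = 7.5 * 1.3 = 9.75 m^2
Velocity = Q / A = 3.54 / 9.75 = 0.363077 m/s

0.363077 m/s


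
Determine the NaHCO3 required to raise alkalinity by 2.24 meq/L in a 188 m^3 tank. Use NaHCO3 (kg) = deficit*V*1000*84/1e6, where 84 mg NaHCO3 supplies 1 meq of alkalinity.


Tank volume in L = 188 m^3 * 1000 = 188000 L
Total meq required = 2.24 meq/L * 188000 L = 421120 meq
NaHCO3 mass = 421120 meq * 84 mg/meq / 1e6 = 35.3741 kg

35.3741 kg


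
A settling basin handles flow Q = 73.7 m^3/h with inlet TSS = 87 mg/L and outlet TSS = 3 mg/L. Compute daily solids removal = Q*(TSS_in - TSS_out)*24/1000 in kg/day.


Concentration drop: TSS_in - TSS_out = 87 - 3 = 84 mg/L
Hourly solids removed = Q * dTSS = 73.7 m^3/h * 84 mg/L = 6190.8 g/h  (m^3/h * mg/L = g/h)
Daily solids removed = 6190.8 * 24 = 148579.2 g/day
Convert g to kg: 148579.2 / 1000 = 148.5792 kg/day

148.5792 kg/day


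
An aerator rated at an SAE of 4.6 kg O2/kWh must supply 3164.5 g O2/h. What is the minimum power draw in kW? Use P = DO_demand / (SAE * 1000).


SAE in g O2/kWh = 4.6 * 1000 = 4600 g/kWh
P = DO_demand / SAE_g = 3164.5 / 4600 = 0.687935 kW

0.687935 kW


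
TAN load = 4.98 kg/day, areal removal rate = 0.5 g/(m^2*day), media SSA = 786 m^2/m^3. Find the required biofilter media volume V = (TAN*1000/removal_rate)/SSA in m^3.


A = 4.98*1000 / 0.5 = 9960 m^2
V = 9960 / 786 = 12.6718

12.6718 m^3


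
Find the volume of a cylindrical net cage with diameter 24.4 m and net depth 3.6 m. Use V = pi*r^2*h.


r = d/2 = 24.4/2 = 12.2 m
Base area = pi*r^2 = pi*12.2^2 = 467.59465 m^2
Volume = 467.59465 * 3.6 = 1683.34 m^3

1683.34 m^3


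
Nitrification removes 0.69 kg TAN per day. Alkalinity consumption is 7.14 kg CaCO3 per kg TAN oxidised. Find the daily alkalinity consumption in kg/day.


Alkalinity factor: 7.14 kg CaCO3 consumed per kg TAN nitrified
alk = 0.69 kg TAN * 7.14 = 4.9266 kg CaCO3/day

4.9266 kg CaCO3/day


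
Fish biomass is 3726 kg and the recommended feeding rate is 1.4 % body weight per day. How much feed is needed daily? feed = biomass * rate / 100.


Feeding rate fraction = 1.4% / 100 = 0.014
Daily feed = 3726 kg * 0.014 = 52.164 kg/day

52.164 kg/day


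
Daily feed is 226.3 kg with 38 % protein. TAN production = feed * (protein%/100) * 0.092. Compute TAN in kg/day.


Protein in feed = 226.3 * 38/100 = 85.994 kg/day
TAN = protein * 0.092 = 85.994 * 0.092 = 7.911448 kg/day

7.911448 kg/day


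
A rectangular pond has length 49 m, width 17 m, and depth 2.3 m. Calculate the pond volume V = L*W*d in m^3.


Base area = L * W = 49 * 17 = 833 m^2
Volume = area * depth = 833 * 2.3 = 1915.9 m^3

1915.9 m^3


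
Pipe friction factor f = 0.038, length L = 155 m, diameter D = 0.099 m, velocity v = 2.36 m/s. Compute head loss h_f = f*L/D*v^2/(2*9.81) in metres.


v^2 = 2.36^2 = 5.5696 m^2/s^2
L/D = 155/0.099 = 1565.6566
h_f = f*(L/D)*v^2/(2g) = 0.038 * 1565.6566 * 5.5696 / 19.62 = 16.889 m

16.889 m


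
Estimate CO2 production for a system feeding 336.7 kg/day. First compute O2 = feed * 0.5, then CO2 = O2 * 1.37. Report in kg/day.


O2 = 336.7 * 0.5 = 168.35
CO2 = 168.35 * 1.37 = 230.6395

230.6395 kg/day


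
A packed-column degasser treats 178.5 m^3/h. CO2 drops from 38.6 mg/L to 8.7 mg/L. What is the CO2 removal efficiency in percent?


CO2_out / CO2_in = 8.7 / 38.6 = 0.2253886
Fraction remaining = 0.2253886
efficiency = (1 - 0.2253886) * 100 = 77.4611 %

77.4611 %


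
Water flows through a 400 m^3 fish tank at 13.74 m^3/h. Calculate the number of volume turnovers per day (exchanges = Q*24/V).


Daily flow volume = 13.74 m^3/h * 24 h = 329.76 m^3/day
Exchanges = daily flow / tank volume = 329.76 / 400 = 0.8244 exchanges/day

0.8244 exchanges/day


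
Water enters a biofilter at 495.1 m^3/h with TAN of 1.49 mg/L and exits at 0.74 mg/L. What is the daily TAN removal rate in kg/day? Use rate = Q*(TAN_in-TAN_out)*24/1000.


Concentration drop: TAN_in - TAN_out = 1.49 - 0.74 = 0.75 mg/L
Hourly TAN removed = Q * dTAN = 495.1 m^3/h * 0.75 mg/L = 371.325 g/h  (m^3/h * mg/L = g/h)
Daily TAN removed = 371.325 * 24 = 8911.8 g/day
Convert to kg/day: 8911.8 / 1000 = 8.9118 kg/day

8.9118 kg/day


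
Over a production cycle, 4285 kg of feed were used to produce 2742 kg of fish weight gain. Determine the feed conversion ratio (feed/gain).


FCR = feed consumed / weight gained
FCR = 4285 kg / 2742 kg = 1.56273

1.56273


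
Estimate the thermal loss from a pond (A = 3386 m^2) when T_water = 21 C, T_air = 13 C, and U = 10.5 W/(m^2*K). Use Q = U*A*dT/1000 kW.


Temperature difference dT = 21 - 13 = 8 K
Heat loss (W) = U * A * dT = 10.5 * 3386 * 8 = 284424 W
Convert to kW: 284424 / 1000 = 284.424 kW

284.424 kW


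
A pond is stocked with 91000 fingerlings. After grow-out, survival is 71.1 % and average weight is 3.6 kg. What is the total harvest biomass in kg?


Survivors = 91000 * 71.1/100 = 64701 fish
Harvest biomass = survivors * W_f = 64701 * 3.6 = 232923.6 kg

232923.6 kg


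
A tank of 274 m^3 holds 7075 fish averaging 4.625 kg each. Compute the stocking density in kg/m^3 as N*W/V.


Total biomass = 7075 fish * 4.625 kg = 32721.875 kg
Density = total biomass / volume = 32721.875 / 274 = 119.423 kg/m^3

119.423 kg/m^3


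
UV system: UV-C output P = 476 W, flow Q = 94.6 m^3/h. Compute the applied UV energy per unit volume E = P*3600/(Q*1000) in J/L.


Energy delivered per hour = 476 W * 3600 s = 1713600 J/h
Volume treated per hour = 94.6 m^3/h * 1000 = 94600 L/h
dose = 1713600 / 94600 = 18.1142 J/L

18.1142 J/L


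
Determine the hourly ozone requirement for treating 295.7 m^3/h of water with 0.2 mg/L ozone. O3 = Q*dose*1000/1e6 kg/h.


O3 demand (mg/h) = Q * dose * 1000 = 295.7 * 0.2 * 1000 = 59140 mg/h
Convert mg to kg: 59140 / 1e6 = 0.05914 kg/h

0.05914 kg/h


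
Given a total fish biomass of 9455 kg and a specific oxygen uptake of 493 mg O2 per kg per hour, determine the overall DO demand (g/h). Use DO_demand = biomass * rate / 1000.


Total O2 consumption (mg/h) = 9455 kg * 493 mg/(kg*h) = 4661315 mg/h
Convert to g/h: 4661315 / 1000 = 4661.315 g/h

4661.315 g/h


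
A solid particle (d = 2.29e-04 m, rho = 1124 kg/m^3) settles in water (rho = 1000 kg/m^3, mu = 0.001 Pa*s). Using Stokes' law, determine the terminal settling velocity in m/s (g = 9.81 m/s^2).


Density difference: rho_p - rho_f = 1124 - 1000 = 124 kg/m^3
d^2 = (2.29e-04)^2 = 5.2441e-08 m^2
Numerator = (rho_p - rho_f) * g * d^2 = 124 * 9.81 * 5.2441e-08 = 6.379133e-05
Denominator = 18 * mu = 18 * 0.001 = 0.018
v_s = 6.379133e-05 / 0.018 = 0.00354396 m/s
Check: Re = rho_f * v_s * d / mu = 1000 * 0.00354396 * 2.29e-04 / 0.001 = 0.812 < 1, so Stokes' law applies.

0.00354396 m/s


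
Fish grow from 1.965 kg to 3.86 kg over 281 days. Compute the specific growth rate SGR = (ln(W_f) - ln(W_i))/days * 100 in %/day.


ln(W_f) = ln(3.86) = 1.3506672
ln(W_i) = ln(1.965) = 0.67549225
ln(W_f) - ln(W_i) = 1.3506672 - 0.67549225 = 0.67517495
SGR = 0.67517495 / 281 * 100 = 0.240276 %/day

0.240276 %/day


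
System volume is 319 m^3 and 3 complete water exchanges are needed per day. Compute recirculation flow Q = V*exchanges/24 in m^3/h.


Daily recirculation volume = 319 m^3 * 3 = 957 m^3/day
Flow rate Q = daily volume / 24 h = 957 / 24 = 39.875 m^3/h

39.875 m^3/h


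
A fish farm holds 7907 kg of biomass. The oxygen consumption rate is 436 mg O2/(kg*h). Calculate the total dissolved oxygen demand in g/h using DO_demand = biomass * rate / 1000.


Total O2 consumption (mg/h) = 7907 kg * 436 mg/(kg*h) = 3447452 mg/h
Convert to g/h: 3447452 / 1000 = 3447.452 g/h

3447.452 g/h


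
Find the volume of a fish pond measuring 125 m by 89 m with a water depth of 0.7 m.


Base area = L * W = 125 * 89 = 11125 m^2
Volume = area * depth = 11125 * 0.7 = 7787.5 m^3

7787.5 m^3


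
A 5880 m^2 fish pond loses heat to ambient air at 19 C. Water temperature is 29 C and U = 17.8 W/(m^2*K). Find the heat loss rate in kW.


Temperature difference dT = 29 - 19 = 10 K
Heat loss (W) = U * A * dT = 17.8 * 5880 * 10 = 1046640 W
Convert to kW: 1046640 / 1000 = 1046.64 kW

1046.64 kW


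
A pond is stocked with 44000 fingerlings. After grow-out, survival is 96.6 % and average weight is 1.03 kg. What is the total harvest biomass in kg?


Survivors = 44000 * 96.6/100 = 42504 fish
Harvest biomass = survivors * W_f = 42504 * 1.03 = 43779.12 kg

43779.12 kg


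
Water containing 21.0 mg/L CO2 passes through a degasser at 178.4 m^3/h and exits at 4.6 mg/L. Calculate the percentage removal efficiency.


CO2_out / CO2_in = 4.6 / 21.0 = 0.21904762
Fraction remaining = 0.21904762
efficiency = (1 - 0.21904762) * 100 = 78.0952 %

78.0952 %


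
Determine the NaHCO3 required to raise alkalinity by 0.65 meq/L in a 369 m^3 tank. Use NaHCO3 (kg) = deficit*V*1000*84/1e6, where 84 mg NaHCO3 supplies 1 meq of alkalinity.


Tank volume in L = 369 m^3 * 1000 = 369000 L
Total meq required = 0.65 meq/L * 369000 L = 239850 meq
NaHCO3 mass = 239850 meq * 84 mg/meq / 1e6 = 20.1474 kg

20.1474 kg


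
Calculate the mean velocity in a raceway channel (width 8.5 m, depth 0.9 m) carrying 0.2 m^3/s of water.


Cross-sectional area = W * d = 8.5 * 0.9 = 7.65 m^2
Velocity = Q / A = 0.2 / 7.65 = 0.0261438 m/s

0.0261438 m/s


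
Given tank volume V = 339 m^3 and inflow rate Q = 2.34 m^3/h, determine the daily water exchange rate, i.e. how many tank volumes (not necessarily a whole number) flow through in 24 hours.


Daily flow volume = 2.34 m^3/h * 24 h = 56.16 m^3/day
Exchanges = daily flow / tank volume = 56.16 / 339 = 0.165664 exchanges/day

0.165664 exchanges/day


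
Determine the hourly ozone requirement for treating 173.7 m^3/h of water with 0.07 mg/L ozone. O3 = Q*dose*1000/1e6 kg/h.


O3 demand (mg/h) = Q * dose * 1000 = 173.7 * 0.07 * 1000 = 12159 mg/h
Convert mg to kg: 12159 / 1e6 = 0.012159 kg/h

0.012159 kg/h


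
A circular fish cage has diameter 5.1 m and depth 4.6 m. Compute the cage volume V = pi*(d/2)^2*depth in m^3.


r = d/2 = 5.1/2 = 2.55 m
Base area = pi*r^2 = pi*2.55^2 = 20.428206 m^2
Volume = 20.428206 * 4.6 = 93.9697 m^3

93.9697 m^3


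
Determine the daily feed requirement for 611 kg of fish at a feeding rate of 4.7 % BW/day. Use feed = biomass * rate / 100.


Feeding rate fraction = 4.7% / 100 = 0.047
Daily feed = 611 kg * 0.047 = 28.717 kg/day

28.717 kg/day


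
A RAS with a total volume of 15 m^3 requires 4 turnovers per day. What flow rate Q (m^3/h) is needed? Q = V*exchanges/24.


Daily recirculation volume = 15 m^3 * 4 = 60 m^3/day
Flow rate Q = daily volume / 24 h = 60 / 24 = 2.5 m^3/h

2.5 m^3/h


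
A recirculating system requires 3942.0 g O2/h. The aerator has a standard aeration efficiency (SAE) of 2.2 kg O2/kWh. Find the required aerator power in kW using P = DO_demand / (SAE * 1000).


SAE in g O2/kWh = 2.2 * 1000 = 2200 g/kWh
P = DO_demand / SAE_g = 3942.0 / 2200 = 1.79182 kW

1.79182 kW


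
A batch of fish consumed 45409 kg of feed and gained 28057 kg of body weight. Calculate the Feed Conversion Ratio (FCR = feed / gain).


FCR = feed consumed / weight gained
FCR = 45409 kg / 28057 kg = 1.61846

1.61846


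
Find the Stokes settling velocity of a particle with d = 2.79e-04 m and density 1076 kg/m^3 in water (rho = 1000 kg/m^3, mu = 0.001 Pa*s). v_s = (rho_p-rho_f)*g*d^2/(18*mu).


Density difference: rho_p - rho_f = 1076 - 1000 = 76 kg/m^3
d^2 = (2.79e-04)^2 = 7.7841e-08 m^2
Numerator = (rho_p - rho_f) * g * d^2 = 76 * 9.81 * 7.7841e-08 = 5.8035136e-05
Denominator = 18 * mu = 18 * 0.001 = 0.018
v_s = 5.8035136e-05 / 0.018 = 0.00322417 m/s
Check: Re = rho_f * v_s * d / mu = 1000 * 0.00322417 * 2.79e-04 / 0.001 = 0.9 < 1, so Stokes' law applies.

0.00322417 m/s


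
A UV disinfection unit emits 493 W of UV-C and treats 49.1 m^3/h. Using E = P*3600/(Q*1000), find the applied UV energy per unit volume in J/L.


Energy delivered per hour = 493 W * 3600 s = 1774800 J/h
Volume treated per hour = 49.1 m^3/h * 1000 = 49100 L/h
dose = 1774800 / 49100 = 36.1466 J/L

36.1466 J/L


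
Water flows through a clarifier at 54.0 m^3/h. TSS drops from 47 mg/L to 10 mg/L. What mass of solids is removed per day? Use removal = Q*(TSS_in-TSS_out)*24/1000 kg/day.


Concentration drop: TSS_in - TSS_out = 47 - 10 = 37 mg/L
Hourly solids removed = Q * dTSS = 54.0 m^3/h * 37 mg/L = 1998 g/h  (m^3/h * mg/L = g/h)
Daily solids removed = 1998 * 24 = 47952 g/day
Convert g to kg: 47952 / 1000 = 47.952 kg/day

47.952 kg/day


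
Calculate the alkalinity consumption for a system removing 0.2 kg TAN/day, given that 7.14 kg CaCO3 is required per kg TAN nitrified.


Alkalinity factor: 7.14 kg CaCO3 consumed per kg TAN nitrified
alk = 0.2 kg TAN * 7.14 = 1.428 kg CaCO3/day

1.428 kg CaCO3/day


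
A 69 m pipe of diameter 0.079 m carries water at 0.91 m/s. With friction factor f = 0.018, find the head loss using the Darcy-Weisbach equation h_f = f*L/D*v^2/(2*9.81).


v^2 = 0.91^2 = 0.8281 m^2/s^2
L/D = 69/0.079 = 873.41772
h_f = f*(L/D)*v^2/(2g) = 0.018 * 873.41772 * 0.8281 / 19.62 = 0.663557 m

0.663557 m


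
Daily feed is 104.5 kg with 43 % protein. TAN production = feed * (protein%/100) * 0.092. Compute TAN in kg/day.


Protein in feed = 104.5 * 43/100 = 44.935 kg/day
TAN = protein * 0.092 = 44.935 * 0.092 = 4.13402 kg/day

4.13402 kg/day


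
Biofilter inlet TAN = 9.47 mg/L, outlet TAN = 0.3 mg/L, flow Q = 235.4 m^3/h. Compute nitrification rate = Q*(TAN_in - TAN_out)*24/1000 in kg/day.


Concentration drop: TAN_in - TAN_out = 9.47 - 0.3 = 9.17 mg/L
Hourly TAN removed = Q * dTAN = 235.4 m^3/h * 9.17 mg/L = 2158.618 g/h  (m^3/h * mg/L = g/h)
Daily TAN removed = 2158.618 * 24 = 51806.832 g/day
Convert to kg/day: 51806.832 / 1000 = 51.806832 kg/day

51.806832 kg/day


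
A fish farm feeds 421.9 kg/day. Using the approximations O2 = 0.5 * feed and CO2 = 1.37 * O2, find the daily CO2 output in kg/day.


O2 = 421.9 * 0.5 = 210.95
CO2 = 210.95 * 1.37 = 289.0015

289.0015 kg/day


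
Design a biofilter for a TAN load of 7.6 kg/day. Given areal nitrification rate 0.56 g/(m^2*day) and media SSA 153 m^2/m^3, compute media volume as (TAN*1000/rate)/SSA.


A = 7.6*1000 / 0.56 = 13571.429 m^2
V = 13571.429 / 153 = 88.7022

88.7022 m^3


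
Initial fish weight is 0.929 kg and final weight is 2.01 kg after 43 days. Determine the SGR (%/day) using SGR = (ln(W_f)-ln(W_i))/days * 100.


ln(W_f) = ln(2.01) = 0.69813472
ln(W_i) = ln(0.929) = -0.07364654
ln(W_f) - ln(W_i) = 0.69813472 - -0.07364654 = 0.77178126
SGR = 0.77178126 / 43 * 100 = 1.79484 %/day

1.79484 %/day


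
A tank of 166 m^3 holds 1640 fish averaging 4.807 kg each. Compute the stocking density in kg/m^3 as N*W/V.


Total biomass = 1640 fish * 4.807 kg = 7883.48 kg
Density = total biomass / volume = 7883.48 / 166 = 47.4908 kg/m^3

47.4908 kg/m^3


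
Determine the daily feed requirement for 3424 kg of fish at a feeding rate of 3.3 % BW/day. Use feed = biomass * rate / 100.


Feeding rate fraction = 3.3% / 100 = 0.033
Daily feed = 3424 kg * 0.033 = 112.992 kg/day

112.992 kg/day


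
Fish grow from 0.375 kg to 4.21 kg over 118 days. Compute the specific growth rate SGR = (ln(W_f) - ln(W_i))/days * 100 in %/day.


ln(W_f) = ln(4.21) = 1.4374626
ln(W_i) = ln(0.375) = -0.98082925
ln(W_f) - ln(W_i) = 1.4374626 - -0.98082925 = 2.4182919
SGR = 2.4182919 / 118 * 100 = 2.0494 %/day

2.0494 %/day


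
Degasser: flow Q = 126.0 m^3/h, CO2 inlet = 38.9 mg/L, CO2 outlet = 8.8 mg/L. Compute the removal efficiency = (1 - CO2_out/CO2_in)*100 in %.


CO2_out / CO2_in = 8.8 / 38.9 = 0.22622108
Fraction remaining = 0.22622108
efficiency = (1 - 0.22622108) * 100 = 77.3779 %

77.3779 %


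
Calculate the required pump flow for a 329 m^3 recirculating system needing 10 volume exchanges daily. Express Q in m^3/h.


Daily recirculation volume = 329 m^3 * 10 = 3290 m^3/day
Flow rate Q = daily volume / 24 h = 3290 / 24 = 137.083 m^3/h

137.083 m^3/h


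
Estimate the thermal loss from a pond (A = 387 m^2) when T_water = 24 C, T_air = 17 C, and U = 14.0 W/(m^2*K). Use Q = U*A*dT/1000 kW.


Temperature difference dT = 24 - 17 = 7 K
Heat loss (W) = U * A * dT = 14.0 * 387 * 7 = 37926 W
Convert to kW: 37926 / 1000 = 37.926 kW

37.926 kW


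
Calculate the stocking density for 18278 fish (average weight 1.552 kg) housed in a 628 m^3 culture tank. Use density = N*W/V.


Total biomass = 18278 fish * 1.552 kg = 28367.456 kg
Density = total biomass / volume = 28367.456 / 628 = 45.1711 kg/m^3

45.1711 kg/m^3


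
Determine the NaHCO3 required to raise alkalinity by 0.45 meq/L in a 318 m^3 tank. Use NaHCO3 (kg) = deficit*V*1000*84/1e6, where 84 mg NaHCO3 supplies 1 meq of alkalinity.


Tank volume in L = 318 m^3 * 1000 = 318000 L
Total meq required = 0.45 meq/L * 318000 L = 143100 meq
NaHCO3 mass = 143100 meq * 84 mg/meq / 1e6 = 12.0204 kg

12.0204 kg


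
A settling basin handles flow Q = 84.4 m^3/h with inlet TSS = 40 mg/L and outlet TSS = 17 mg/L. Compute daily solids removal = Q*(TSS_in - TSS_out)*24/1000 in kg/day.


Concentration drop: TSS_in - TSS_out = 40 - 17 = 23 mg/L
Hourly solids removed = Q * dTSS = 84.4 m^3/h * 23 mg/L = 1941.2 g/h  (m^3/h * mg/L = g/h)
Daily solids removed = 1941.2 * 24 = 46588.8 g/day
Convert g to kg: 46588.8 / 1000 = 46.5888 kg/day

46.5888 kg/day


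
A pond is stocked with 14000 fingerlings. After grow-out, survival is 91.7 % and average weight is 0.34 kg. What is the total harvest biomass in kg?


Survivors = 14000 * 91.7/100 = 12838 fish
Harvest biomass = survivors * W_f = 12838 * 0.34 = 4364.92 kg

4364.92 kg


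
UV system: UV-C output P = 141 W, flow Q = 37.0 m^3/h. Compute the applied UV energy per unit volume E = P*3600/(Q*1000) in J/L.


Energy delivered per hour = 141 W * 3600 s = 507600 J/h
Volume treated per hour = 37.0 m^3/h * 1000 = 37000 L/h
dose = 507600 / 37000 = 13.7189 J/L

13.7189 J/L


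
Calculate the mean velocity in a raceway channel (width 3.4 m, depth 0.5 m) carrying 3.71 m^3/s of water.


Cross-sectional area = W * d = 3.4 * 0.5 = 1.7 m^2
Velocity = Q / A = 3.71 / 1.7 = 2.18235 m/s

2.18235 m/s


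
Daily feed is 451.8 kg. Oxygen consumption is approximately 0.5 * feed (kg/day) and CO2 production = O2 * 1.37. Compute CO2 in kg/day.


O2 = 451.8 * 0.5 = 225.9
CO2 = 225.9 * 1.37 = 309.483

309.483 kg/day


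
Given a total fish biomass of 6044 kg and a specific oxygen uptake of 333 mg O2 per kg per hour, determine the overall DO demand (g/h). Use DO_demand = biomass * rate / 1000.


Total O2 consumption (mg/h) = 6044 kg * 333 mg/(kg*h) = 2012652 mg/h
Convert to g/h: 2012652 / 1000 = 2012.652 g/h

2012.652 g/h


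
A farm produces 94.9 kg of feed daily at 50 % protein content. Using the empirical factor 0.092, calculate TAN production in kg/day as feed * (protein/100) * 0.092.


Protein in feed = 94.9 * 50/100 = 47.45 kg/day
TAN = protein * 0.092 = 47.45 * 0.092 = 4.3654 kg/day

4.3654 kg/day


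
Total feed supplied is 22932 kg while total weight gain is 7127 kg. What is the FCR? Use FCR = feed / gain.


FCR = feed consumed / weight gained
FCR = 22932 kg / 7127 kg = 3.21762

3.21762


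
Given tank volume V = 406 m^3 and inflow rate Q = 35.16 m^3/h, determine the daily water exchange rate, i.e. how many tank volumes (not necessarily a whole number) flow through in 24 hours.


Daily flow volume = 35.16 m^3/h * 24 h = 843.84 m^3/day
Exchanges = daily flow / tank volume = 843.84 / 406 = 2.07842 exchanges/day

2.07842 exchanges/day


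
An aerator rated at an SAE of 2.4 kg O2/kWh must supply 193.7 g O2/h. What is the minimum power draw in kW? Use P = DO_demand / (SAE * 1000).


SAE in g O2/kWh = 2.4 * 1000 = 2400 g/kWh
P = DO_demand / SAE_g = 193.7 / 2400 = 0.0807083 kW

0.0807083 kW


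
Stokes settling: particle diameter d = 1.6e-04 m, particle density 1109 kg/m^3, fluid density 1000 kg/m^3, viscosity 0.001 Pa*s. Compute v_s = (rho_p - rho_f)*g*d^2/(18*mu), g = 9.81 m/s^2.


Density difference: rho_p - rho_f = 1109 - 1000 = 109 kg/m^3
d^2 = (1.6e-04)^2 = 2.56e-08 m^2
Numerator = (rho_p - rho_f) * g * d^2 = 109 * 9.81 * 2.56e-08 = 2.7373824e-05
Denominator = 18 * mu = 18 * 0.001 = 0.018
v_s = 2.7373824e-05 / 0.018 = 0.00152077 m/s
Check: Re = rho_f * v_s * d / mu = 1000 * 0.00152077 * 1.6e-04 / 0.001 = 0.243 < 1, so Stokes' law applies.

0.00152077 m/s


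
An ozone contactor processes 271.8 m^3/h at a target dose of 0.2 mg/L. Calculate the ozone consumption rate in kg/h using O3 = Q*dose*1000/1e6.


O3 demand (mg/h) = Q * dose * 1000 = 271.8 * 0.2 * 1000 = 54360 mg/h
Convert mg to kg: 54360 / 1e6 = 0.05436 kg/h

0.05436 kg/h


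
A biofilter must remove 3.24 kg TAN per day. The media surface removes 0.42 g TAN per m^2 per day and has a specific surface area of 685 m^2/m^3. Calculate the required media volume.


A = 3.24*1000 / 0.42 = 7714.2857 m^2
V = 7714.2857 / 685 = 11.2617

11.2617 m^3


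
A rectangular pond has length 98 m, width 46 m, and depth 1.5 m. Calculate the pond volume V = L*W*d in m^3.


Base area = L * W = 98 * 46 = 4508 m^2
Volume = area * depth = 4508 * 1.5 = 6762 m^3

6762 m^3


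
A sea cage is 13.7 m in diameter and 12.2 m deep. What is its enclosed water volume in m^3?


r = d/2 = 13.7/2 = 6.85 m
Base area = pi*r^2 = pi*6.85^2 = 147.41138 m^2
Volume = 147.41138 * 12.2 = 1798.42 m^3

1798.42 m^3


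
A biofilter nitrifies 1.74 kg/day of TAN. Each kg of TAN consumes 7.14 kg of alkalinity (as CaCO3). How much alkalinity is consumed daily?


Alkalinity factor: 7.14 kg CaCO3 consumed per kg TAN nitrified
alk = 1.74 kg TAN * 7.14 = 12.4236 kg CaCO3/day

12.4236 kg CaCO3/day


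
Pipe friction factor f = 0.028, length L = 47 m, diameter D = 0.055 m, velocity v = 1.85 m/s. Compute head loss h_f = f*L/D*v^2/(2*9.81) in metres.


v^2 = 1.85^2 = 3.4225 m^2/s^2
L/D = 47/0.055 = 854.54545
h_f = f*(L/D)*v^2/(2g) = 0.028 * 854.54545 * 3.4225 / 19.62 = 4.17386 m

4.17386 m


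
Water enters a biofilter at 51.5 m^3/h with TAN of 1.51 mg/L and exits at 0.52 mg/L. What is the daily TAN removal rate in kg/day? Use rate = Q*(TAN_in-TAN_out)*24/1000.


Concentration drop: TAN_in - TAN_out = 1.51 - 0.52 = 0.99 mg/L
Hourly TAN removed = Q * dTAN = 51.5 m^3/h * 0.99 mg/L = 50.985 g/h  (m^3/h * mg/L = g/h)
Daily TAN removed = 50.985 * 24 = 1223.64 g/day
Convert to kg/day: 1223.64 / 1000 = 1.22364 kg/day

1.22364 kg/day


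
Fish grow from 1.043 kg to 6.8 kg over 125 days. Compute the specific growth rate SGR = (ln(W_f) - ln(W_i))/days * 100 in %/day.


ln(W_f) = ln(6.8) = 1.9169226
ln(W_i) = ln(1.043) = 0.042101176
ln(W_f) - ln(W_i) = 1.9169226 - 0.042101176 = 1.8748214
SGR = 1.8748214 / 125 * 100 = 1.49986 %/day

1.49986 %/day


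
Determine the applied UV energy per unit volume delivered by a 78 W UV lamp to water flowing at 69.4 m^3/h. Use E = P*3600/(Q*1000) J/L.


Energy delivered per hour = 78 W * 3600 s = 280800 J/h
Volume treated per hour = 69.4 m^3/h * 1000 = 69400 L/h
dose = 280800 / 69400 = 4.04611 J/L

4.04611 J/L


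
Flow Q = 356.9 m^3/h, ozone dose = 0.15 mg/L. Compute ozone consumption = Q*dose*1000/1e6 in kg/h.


O3 demand (mg/h) = Q * dose * 1000 = 356.9 * 0.15 * 1000 = 53535 mg/h
Convert mg to kg: 53535 / 1e6 = 0.053535 kg/h

0.053535 kg/h


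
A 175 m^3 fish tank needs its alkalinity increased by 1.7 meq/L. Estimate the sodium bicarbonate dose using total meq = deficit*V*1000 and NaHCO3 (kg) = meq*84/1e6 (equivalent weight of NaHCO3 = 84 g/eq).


Tank volume in L = 175 m^3 * 1000 = 175000 L
Total meq required = 1.7 meq/L * 175000 L = 297500 meq
NaHCO3 mass = 297500 meq * 84 mg/meq / 1e6 = 24.99 kg

24.99 kg


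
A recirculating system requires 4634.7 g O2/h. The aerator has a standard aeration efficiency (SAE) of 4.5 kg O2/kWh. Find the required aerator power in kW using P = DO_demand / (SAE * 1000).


SAE in g O2/kWh = 4.5 * 1000 = 4500 g/kWh
P = DO_demand / SAE_g = 4634.7 / 4500 = 1.02993 kW

1.02993 kW


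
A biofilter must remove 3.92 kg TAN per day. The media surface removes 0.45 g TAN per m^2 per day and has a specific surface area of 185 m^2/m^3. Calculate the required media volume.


A = 3.92*1000 / 0.45 = 8711.1111 m^2
V = 8711.1111 / 185 = 47.0871

47.0871 m^3


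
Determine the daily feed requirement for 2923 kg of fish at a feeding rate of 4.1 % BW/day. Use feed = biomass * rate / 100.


Feeding rate fraction = 4.1% / 100 = 0.041
Daily feed = 2923 kg * 0.041 = 119.843 kg/day

119.843 kg/day


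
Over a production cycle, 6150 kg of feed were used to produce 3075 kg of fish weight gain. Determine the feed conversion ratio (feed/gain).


FCR = feed consumed / weight gained
FCR = 6150 kg / 3075 kg = 2

2


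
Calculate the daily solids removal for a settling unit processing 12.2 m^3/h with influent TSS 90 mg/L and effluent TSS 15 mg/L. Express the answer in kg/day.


Concentration drop: TSS_in - TSS_out = 90 - 15 = 75 mg/L
Hourly solids removed = Q * dTSS = 12.2 m^3/h * 75 mg/L = 915 g/h  (m^3/h * mg/L = g/h)
Daily solids removed = 915 * 24 = 21960 g/day
Convert g to kg: 21960 / 1000 = 21.96 kg/day

21.96 kg/day


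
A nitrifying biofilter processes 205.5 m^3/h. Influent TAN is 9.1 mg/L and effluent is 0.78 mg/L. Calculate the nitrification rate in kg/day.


Concentration drop: TAN_in - TAN_out = 9.1 - 0.78 = 8.32 mg/L
Hourly TAN removed = Q * dTAN = 205.5 m^3/h * 8.32 mg/L = 1709.76 g/h  (m^3/h * mg/L = g/h)
Daily TAN removed = 1709.76 * 24 = 41034.24 g/day
Convert to kg/day: 41034.24 / 1000 = 41.03424 kg/day

41.03424 kg/day


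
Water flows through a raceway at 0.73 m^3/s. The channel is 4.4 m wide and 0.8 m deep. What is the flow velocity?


Cross-sectional area = W * d = 4.4 * 0.8 = 3.52 m^2
Velocity = Q / A = 0.73 / 3.52 = 0.207386 m/s

0.207386 m/s


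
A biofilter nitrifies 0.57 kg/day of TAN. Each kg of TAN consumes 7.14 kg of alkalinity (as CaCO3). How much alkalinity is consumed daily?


Alkalinity factor: 7.14 kg CaCO3 consumed per kg TAN nitrified
alk = 0.57 kg TAN * 7.14 = 4.0698 kg CaCO3/day

4.0698 kg CaCO3/day


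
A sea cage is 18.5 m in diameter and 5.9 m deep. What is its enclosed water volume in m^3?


r = d/2 = 18.5/2 = 9.25 m
Base area = pi*r^2 = pi*9.25^2 = 268.80252 m^2
Volume = 268.80252 * 5.9 = 1585.93 m^3

1585.93 m^3


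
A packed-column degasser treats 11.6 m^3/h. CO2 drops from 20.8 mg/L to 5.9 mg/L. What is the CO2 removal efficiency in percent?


CO2_out / CO2_in = 5.9 / 20.8 = 0.28365385
Fraction remaining = 0.28365385
efficiency = (1 - 0.28365385) * 100 = 71.6346 %

71.6346 %


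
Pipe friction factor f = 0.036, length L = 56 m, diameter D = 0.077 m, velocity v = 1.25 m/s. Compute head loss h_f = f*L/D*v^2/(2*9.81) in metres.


v^2 = 1.25^2 = 1.5625 m^2/s^2
L/D = 56/0.077 = 727.27273
h_f = f*(L/D)*v^2/(2g) = 0.036 * 727.27273 * 1.5625 / 19.62 = 2.08507 m

2.08507 m


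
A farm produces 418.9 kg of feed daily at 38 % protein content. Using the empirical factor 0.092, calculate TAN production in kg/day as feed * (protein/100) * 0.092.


Protein in feed = 418.9 * 38/100 = 159.182 kg/day
TAN = protein * 0.092 = 159.182 * 0.092 = 14.644744 kg/day

14.644744 kg/day


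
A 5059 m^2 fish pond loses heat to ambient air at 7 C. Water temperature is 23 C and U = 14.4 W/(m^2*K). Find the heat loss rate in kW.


Temperature difference dT = 23 - 7 = 16 K
Heat loss (W) = U * A * dT = 14.4 * 5059 * 16 = 1165593.6 W
Convert to kW: 1165593.6 / 1000 = 1165.5936 kW

1165.5936 kW


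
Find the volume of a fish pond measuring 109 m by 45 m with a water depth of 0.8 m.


Base area = L * W = 109 * 45 = 4905 m^2
Volume = area * depth = 4905 * 0.8 = 3924 m^3

3924 m^3


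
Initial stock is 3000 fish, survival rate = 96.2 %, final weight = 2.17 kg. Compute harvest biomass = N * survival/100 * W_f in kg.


Survivors = 3000 * 96.2/100 = 2886 fish
Harvest biomass = survivors * W_f = 2886 * 2.17 = 6262.62 kg

6262.62 kg


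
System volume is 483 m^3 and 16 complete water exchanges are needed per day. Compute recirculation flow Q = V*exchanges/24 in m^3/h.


Daily recirculation volume = 483 m^3 * 16 = 7728 m^3/day
Flow rate Q = daily volume / 24 h = 7728 / 24 = 322 m^3/h

322 m^3/h


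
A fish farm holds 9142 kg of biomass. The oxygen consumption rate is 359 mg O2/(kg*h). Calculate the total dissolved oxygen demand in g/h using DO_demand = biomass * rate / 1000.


Total O2 consumption (mg/h) = 9142 kg * 359 mg/(kg*h) = 3281978 mg/h
Convert to g/h: 3281978 / 1000 = 3281.978 g/h

3281.978 g/h


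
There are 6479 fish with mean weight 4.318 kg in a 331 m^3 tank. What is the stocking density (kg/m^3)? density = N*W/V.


Total biomass = 6479 fish * 4.318 kg = 27976.322 kg
Density = total biomass / volume = 27976.322 / 331 = 84.5206 kg/m^3

84.5206 kg/m^3


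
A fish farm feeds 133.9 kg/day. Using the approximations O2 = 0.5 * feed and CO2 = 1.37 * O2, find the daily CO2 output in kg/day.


O2 = 133.9 * 0.5 = 66.95
CO2 = 66.95 * 1.37 = 91.7215

91.7215 kg/day


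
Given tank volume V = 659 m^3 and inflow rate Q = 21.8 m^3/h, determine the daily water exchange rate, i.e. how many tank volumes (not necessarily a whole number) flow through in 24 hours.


Daily flow volume = 21.8 m^3/h * 24 h = 523.2 m^3/day
Exchanges = daily flow / tank volume = 523.2 / 659 = 0.79393 exchanges/day

0.79393 exchanges/day


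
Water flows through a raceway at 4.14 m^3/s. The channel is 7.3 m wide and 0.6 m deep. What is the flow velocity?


Cross-sectional area = W * d = 7.3 * 0.6 = 4.38 m^2
Velocity = Q / A = 4.14 / 4.38 = 0.945205 m/s

0.945205 m/s


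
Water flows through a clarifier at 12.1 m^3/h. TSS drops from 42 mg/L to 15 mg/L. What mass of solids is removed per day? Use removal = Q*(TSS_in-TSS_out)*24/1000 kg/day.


Concentration drop: TSS_in - TSS_out = 42 - 15 = 27 mg/L
Hourly solids removed = Q * dTSS = 12.1 m^3/h * 27 mg/L = 326.7 g/h  (m^3/h * mg/L = g/h)
Daily solids removed = 326.7 * 24 = 7840.8 g/day
Convert g to kg: 7840.8 / 1000 = 7.8408 kg/day

7.8408 kg/day


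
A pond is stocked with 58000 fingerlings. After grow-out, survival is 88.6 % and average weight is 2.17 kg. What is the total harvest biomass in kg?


Survivors = 58000 * 88.6/100 = 51388 fish
Harvest biomass = survivors * W_f = 51388 * 2.17 = 111511.96 kg

111511.96 kg


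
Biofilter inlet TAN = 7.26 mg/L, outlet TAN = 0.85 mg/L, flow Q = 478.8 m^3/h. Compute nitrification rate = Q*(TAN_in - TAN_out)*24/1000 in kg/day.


Concentration drop: TAN_in - TAN_out = 7.26 - 0.85 = 6.41 mg/L
Hourly TAN removed = Q * dTAN = 478.8 m^3/h * 6.41 mg/L = 3069.108 g/h  (m^3/h * mg/L = g/h)
Daily TAN removed = 3069.108 * 24 = 73658.592 g/day
Convert to kg/day: 73658.592 / 1000 = 73.658592 kg/day

73.658592 kg/day


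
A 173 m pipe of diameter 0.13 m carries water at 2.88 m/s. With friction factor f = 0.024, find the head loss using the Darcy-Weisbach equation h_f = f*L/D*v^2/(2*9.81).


v^2 = 2.88^2 = 8.2944 m^2/s^2
L/D = 173/0.13 = 1330.7692
h_f = f*(L/D)*v^2/(2g) = 0.024 * 1330.7692 * 8.2944 / 19.62 = 13.5021 m

13.5021 m


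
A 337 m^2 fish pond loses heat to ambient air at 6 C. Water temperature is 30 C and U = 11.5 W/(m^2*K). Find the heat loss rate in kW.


Temperature difference dT = 30 - 6 = 24 K
Heat loss (W) = U * A * dT = 11.5 * 337 * 24 = 93012 W
Convert to kW: 93012 / 1000 = 93.012 kW

93.012 kW


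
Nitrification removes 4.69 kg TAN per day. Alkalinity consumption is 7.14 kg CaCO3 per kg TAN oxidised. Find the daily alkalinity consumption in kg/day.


Alkalinity factor: 7.14 kg CaCO3 consumed per kg TAN nitrified
alk = 4.69 kg TAN * 7.14 = 33.4866 kg CaCO3/day

33.4866 kg CaCO3/day


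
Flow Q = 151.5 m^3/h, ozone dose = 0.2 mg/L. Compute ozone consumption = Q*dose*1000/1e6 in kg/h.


O3 demand (mg/h) = Q * dose * 1000 = 151.5 * 0.2 * 1000 = 30300 mg/h
Convert mg to kg: 30300 / 1e6 = 0.0303 kg/h

0.0303 kg/h


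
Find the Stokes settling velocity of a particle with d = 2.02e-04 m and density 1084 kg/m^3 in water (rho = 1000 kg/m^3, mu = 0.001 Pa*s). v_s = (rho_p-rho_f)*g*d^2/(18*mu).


Density difference: rho_p - rho_f = 1084 - 1000 = 84 kg/m^3
d^2 = (2.02e-04)^2 = 4.0804e-08 m^2
Numerator = (rho_p - rho_f) * g * d^2 = 84 * 9.81 * 4.0804e-08 = 3.3624128e-05
Denominator = 18 * mu = 18 * 0.001 = 0.018
v_s = 3.3624128e-05 / 0.018 = 0.00186801 m/s
Check: Re = rho_f * v_s * d / mu = 1000 * 0.00186801 * 2.02e-04 / 0.001 = 0.377 < 1, so Stokes' law applies.

0.00186801 m/s


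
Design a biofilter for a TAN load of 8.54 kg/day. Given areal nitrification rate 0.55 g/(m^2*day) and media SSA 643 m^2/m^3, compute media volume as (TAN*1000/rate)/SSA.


A = 8.54*1000 / 0.55 = 15527.273 m^2
V = 15527.273 / 643 = 24.1482

24.1482 m^3


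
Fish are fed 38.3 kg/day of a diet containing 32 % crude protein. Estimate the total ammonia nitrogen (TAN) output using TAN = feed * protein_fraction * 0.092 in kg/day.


Protein in feed = 38.3 * 32/100 = 12.256 kg/day
TAN = protein * 0.092 = 12.256 * 0.092 = 1.127552 kg/day

1.127552 kg/day


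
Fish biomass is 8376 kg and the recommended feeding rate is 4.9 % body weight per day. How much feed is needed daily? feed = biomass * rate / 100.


Feeding rate fraction = 4.9% / 100 = 0.049
Daily feed = 8376 kg * 0.049 = 410.424 kg/day

410.424 kg/day


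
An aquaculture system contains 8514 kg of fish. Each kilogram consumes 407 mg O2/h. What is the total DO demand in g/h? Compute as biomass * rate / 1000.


Total O2 consumption (mg/h) = 8514 kg * 407 mg/(kg*h) = 3465198 mg/h
Convert to g/h: 3465198 / 1000 = 3465.198 g/h

3465.198 g/h


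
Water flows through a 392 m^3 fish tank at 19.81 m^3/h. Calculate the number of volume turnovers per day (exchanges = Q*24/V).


Daily flow volume = 19.81 m^3/h * 24 h = 475.44 m^3/day
Exchanges = daily flow / tank volume = 475.44 / 392 = 1.21286 exchanges/day

1.21286 exchanges/day


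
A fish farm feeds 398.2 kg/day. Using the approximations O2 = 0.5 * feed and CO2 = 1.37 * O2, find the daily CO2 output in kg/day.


O2 = 398.2 * 0.5 = 199.1
CO2 = 199.1 * 1.37 = 272.767

272.767 kg/day


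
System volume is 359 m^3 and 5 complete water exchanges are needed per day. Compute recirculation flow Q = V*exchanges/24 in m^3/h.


Daily recirculation volume = 359 m^3 * 5 = 1795 m^3/day
Flow rate Q = daily volume / 24 h = 1795 / 24 = 74.7917 m^3/h

74.7917 m^3/h


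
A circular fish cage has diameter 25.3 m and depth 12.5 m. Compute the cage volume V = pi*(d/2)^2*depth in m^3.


r = d/2 = 25.3/2 = 12.65 m
Base area = pi*r^2 = pi*12.65^2 = 502.72551 m^2
Volume = 502.72551 * 12.5 = 6284.07 m^3

6284.07 m^3


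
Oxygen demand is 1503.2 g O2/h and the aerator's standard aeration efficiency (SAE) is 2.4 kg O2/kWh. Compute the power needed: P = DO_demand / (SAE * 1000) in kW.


SAE in g O2/kWh = 2.4 * 1000 = 2400 g/kWh
P = DO_demand / SAE_g = 1503.2 / 2400 = 0.626333 kW

0.626333 kW


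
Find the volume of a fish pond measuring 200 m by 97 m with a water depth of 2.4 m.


Base area = L * W = 200 * 97 = 19400 m^2
Volume = area * depth = 19400 * 2.4 = 46560 m^3

46560 m^3


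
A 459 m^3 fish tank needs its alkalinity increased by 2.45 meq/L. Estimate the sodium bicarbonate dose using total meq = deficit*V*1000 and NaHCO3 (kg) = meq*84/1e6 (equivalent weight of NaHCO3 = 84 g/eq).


Tank volume in L = 459 m^3 * 1000 = 459000 L
Total meq required = 2.45 meq/L * 459000 L = 1124550 meq
NaHCO3 mass = 1124550 meq * 84 mg/meq / 1e6 = 94.4622 kg

94.4622 kg


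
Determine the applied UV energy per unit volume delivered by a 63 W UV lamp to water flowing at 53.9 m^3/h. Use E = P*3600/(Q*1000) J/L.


Energy delivered per hour = 63 W * 3600 s = 226800 J/h
Volume treated per hour = 53.9 m^3/h * 1000 = 53900 L/h
dose = 226800 / 53900 = 4.20779 J/L

4.20779 J/L


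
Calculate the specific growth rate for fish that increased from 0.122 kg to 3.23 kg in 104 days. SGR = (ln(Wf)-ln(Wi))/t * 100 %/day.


ln(W_f) = ln(3.23) = 1.1724821
ln(W_i) = ln(0.122) = -2.1037342
ln(W_f) - ln(W_i) = 1.1724821 - -2.1037342 = 3.2762163
SGR = 3.2762163 / 104 * 100 = 3.15021 %/day

3.15021 %/day


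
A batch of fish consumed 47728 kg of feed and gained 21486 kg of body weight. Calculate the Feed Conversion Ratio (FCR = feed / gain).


FCR = feed consumed / weight gained
FCR = 47728 kg / 21486 kg = 2.22135

2.22135


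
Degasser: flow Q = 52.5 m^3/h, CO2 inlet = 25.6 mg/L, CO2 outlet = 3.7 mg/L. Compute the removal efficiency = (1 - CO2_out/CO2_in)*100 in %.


CO2_out / CO2_in = 3.7 / 25.6 = 0.14453125
Fraction remaining = 0.14453125
efficiency = (1 - 0.14453125) * 100 = 85.5469 %

85.5469 %


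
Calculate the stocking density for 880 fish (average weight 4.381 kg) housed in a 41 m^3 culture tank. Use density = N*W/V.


Total biomass = 880 fish * 4.381 kg = 3855.28 kg
Density = total biomass / volume = 3855.28 / 41 = 94.0312 kg/m^3

94.0312 kg/m^3


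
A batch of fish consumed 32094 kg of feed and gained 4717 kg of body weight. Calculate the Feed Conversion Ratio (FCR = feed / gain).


FCR = feed consumed / weight gained
FCR = 32094 kg / 4717 kg = 6.8039

6.8039


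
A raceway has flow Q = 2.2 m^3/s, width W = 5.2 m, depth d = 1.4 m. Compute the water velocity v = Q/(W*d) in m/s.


Cross-sectional area = W * d = 5.2 * 1.4 = 7.28 m^2
Velocity = Q / A = 2.2 / 7.28 = 0.302198 m/s

0.302198 m/s


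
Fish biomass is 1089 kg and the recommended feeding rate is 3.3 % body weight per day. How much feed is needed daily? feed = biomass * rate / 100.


Feeding rate fraction = 3.3% / 100 = 0.033
Daily feed = 1089 kg * 0.033 = 35.937 kg/day

35.937 kg/day


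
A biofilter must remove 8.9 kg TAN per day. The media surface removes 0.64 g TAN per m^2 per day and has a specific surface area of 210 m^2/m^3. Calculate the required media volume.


A = 8.9*1000 / 0.64 = 13906.25 m^2
V = 13906.25 / 210 = 66.2202

66.2202 m^3


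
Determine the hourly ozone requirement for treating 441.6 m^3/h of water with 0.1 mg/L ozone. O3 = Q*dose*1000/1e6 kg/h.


O3 demand (mg/h) = Q * dose * 1000 = 441.6 * 0.1 * 1000 = 44160 mg/h
Convert mg to kg: 44160 / 1e6 = 0.04416 kg/h

0.04416 kg/h


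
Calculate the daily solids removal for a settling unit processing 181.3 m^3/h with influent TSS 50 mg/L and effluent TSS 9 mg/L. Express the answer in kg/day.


Concentration drop: TSS_in - TSS_out = 50 - 9 = 41 mg/L
Hourly solids removed = Q * dTSS = 181.3 m^3/h * 41 mg/L = 7433.3 g/h  (m^3/h * mg/L = g/h)
Daily solids removed = 7433.3 * 24 = 178399.2 g/day
Convert g to kg: 178399.2 / 1000 = 178.3992 kg/day

178.3992 kg/day


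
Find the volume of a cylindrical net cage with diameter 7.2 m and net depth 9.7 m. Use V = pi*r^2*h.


r = d/2 = 7.2/2 = 3.6 m
Base area = pi*r^2 = pi*3.6^2 = 40.715041 m^2
Volume = 40.715041 * 9.7 = 394.936 m^3

394.936 m^3


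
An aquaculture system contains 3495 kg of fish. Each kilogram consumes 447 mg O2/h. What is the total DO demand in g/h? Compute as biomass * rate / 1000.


Total O2 consumption (mg/h) = 3495 kg * 447 mg/(kg*h) = 1562265 mg/h
Convert to g/h: 1562265 / 1000 = 1562.265 g/h

1562.265 g/h


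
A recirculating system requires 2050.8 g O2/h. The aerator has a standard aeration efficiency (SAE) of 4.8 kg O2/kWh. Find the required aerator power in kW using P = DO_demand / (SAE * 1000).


SAE in g O2/kWh = 4.8 * 1000 = 4800 g/kWh
P = DO_demand / SAE_g = 2050.8 / 4800 = 0.42725 kW

0.42725 kW
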